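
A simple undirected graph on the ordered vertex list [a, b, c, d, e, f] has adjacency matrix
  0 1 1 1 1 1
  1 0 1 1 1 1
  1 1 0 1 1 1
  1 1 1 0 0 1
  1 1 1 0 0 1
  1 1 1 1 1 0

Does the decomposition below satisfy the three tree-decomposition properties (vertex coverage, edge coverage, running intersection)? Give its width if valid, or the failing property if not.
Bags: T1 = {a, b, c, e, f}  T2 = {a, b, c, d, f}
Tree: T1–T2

Yes; width 4.

Every vertex of G appears in some bag (union = {a, b, c, d, e, f}); every edge is covered by a bag; and for each vertex v the set of bags containing v is connected in the bag tree. The decomposition is therefore valid. The largest bag has 5 vertices, so the width is 4.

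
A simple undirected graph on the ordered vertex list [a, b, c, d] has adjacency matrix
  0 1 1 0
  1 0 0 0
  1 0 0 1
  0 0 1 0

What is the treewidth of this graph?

A width-1 tree decomposition is:
Bags: B1 = {a, c}  B2 = {a, b}  B3 = {c, d}
Tree: B1–B2, B1–B3
The largest bag has 2 vertices, giving width 1; this decomposition certifies tw(G) ≤ 1. Any graph with an edge has treewidth ≥ 1, and G has the edge c–a. Therefore the treewidth is 1.

1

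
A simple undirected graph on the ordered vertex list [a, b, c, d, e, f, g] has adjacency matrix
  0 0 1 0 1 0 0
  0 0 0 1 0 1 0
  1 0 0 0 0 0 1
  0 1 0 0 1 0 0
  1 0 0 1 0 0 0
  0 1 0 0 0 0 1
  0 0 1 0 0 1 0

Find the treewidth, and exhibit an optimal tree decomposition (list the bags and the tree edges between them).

The largest bag has 3 vertices, giving width 2; this decomposition certifies tw(G) ≤ 2. For the lower bound, G contains the cycle d–e–a–c–g–f–b–d, so G is not a forest; only forests have treewidth ≤ 1, hence tw(G) ≥ 2. Hence tw(G) = 2 exactly.

Treewidth 2.
One such decomposition:
Bags: B1 = {a, d, e}  B2 = {a, c, d}  B3 = {c, d, g}  B4 = {d, f, g}  B5 = {b, d, f}
Tree: B1–B2, B2–B3, B3–B4, B4–B5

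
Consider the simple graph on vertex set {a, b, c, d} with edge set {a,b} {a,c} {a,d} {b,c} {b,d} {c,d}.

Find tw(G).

A width-3 tree decomposition is:
Bags: B1 = {a, b, c, d}
Tree: (single bag)
A single bag containing all 4 vertices is trivially a valid decomposition of width 3. On the other hand G contains the 4-clique {a, b, c, d}. A clique must lie in a single bag of any decomposition, so no decomposition can have width below 3. Therefore the treewidth is 3.

3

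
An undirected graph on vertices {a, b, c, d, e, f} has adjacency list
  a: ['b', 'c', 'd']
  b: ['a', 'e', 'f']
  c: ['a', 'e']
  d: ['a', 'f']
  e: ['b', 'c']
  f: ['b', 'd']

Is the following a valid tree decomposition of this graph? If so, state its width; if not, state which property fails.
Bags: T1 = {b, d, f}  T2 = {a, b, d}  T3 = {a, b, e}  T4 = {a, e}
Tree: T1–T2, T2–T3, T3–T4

No — vertex c appears in no bag.

A tree decomposition must satisfy three properties: every vertex lies in some bag; for every edge, both endpoints lie together in some bag; and for every vertex, the bags containing it form a connected subtree. Here vertex c appears in no bag, so the decomposition is invalid.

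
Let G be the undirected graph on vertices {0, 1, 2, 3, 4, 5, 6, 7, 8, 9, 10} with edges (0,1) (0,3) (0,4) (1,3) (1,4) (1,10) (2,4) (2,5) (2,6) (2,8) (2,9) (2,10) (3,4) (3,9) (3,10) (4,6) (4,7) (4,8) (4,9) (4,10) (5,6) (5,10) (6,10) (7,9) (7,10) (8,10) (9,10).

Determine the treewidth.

3

A width-3 tree decomposition is:
Bags: B1 = {2, 4, 9, 10}  B2 = {4, 7, 9, 10}  B3 = {2, 4, 6, 10}  B4 = {2, 4, 8, 10}  B5 = {3, 4, 9, 10}  B6 = {1, 3, 4, 10}  B7 = {0, 1, 3, 4}  B8 = {2, 5, 6, 10}
Tree: B1–B2, B1–B3, B1–B4, B1–B5, B5–B6, B6–B7, B3–B8
Each bag holds 4 vertices, so the decomposition has width 3, which upper-bounds the treewidth. On the other hand G contains the 4-clique {0, 1, 3, 4}. A clique must lie in a single bag of any decomposition, so no decomposition can have width below 3. The upper and lower bounds meet at 3, so that is the treewidth.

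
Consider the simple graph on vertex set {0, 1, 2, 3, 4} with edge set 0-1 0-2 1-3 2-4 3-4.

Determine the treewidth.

2

A width-2 tree decomposition is:
Bags: B1 = {0, 1, 2}  B2 = {1, 2, 3}  B3 = {2, 3, 4}
Tree: B1–B2, B2–B3
Each bag holds 3 vertices, so the decomposition has width 2, which upper-bounds the treewidth. Since 2–0–1–3–4–2 is a cycle in G, G is not acyclic. Forests are exactly the graphs of treewidth ≤ 1, so tw(G) ≥ 2. Hence tw(G) = 2 exactly.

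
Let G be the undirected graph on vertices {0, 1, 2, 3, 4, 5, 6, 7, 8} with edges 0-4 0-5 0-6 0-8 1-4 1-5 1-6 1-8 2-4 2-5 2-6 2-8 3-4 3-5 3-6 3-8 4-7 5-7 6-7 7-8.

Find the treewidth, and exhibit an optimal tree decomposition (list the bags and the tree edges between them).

Treewidth 4.
One optimal decomposition is:
Bags: B1 = {3, 4, 5, 6, 8}  B2 = {2, 4, 5, 6, 8}  B3 = {0, 4, 5, 6, 8}  B4 = {1, 4, 5, 6, 8}  B5 = {4, 5, 6, 7, 8}
Tree: B1–B2, B2–B3, B3–B4, B4–B5

The largest bag has 5 vertices, giving width 4; this decomposition certifies tw(G) ≤ 4. For the lower bound: the 5 vertex sets {3,4}, {2,5}, {0,6}, {8}, {1} are disjoint, each induces a connected subgraph, and every pair is joined by at least one edge of G. Contracting each set to a single vertex therefore yields K_{5} as a minor, and since treewidth is minor-monotone, tw(G) ≥ tw(K_{5}) = 4. The upper and lower bounds meet at 4, so that is the treewidth.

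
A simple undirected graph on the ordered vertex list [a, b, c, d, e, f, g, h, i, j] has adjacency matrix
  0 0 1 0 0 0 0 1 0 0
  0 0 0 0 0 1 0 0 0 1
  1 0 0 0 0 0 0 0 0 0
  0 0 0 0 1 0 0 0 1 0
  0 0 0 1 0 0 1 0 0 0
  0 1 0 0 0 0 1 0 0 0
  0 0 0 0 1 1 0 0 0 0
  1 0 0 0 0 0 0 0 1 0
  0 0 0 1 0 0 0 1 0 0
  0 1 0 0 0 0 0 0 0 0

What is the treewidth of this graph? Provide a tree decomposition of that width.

Treewidth 1.
One such decomposition:
Bags: B1 = {a, c}  B2 = {a, h}  B3 = {h, i}  B4 = {d, i}  B5 = {d, e}  B6 = {e, g}  B7 = {f, g}  B8 = {b, f}  B9 = {b, j}
Tree: B1–B2, B2–B3, B3–B4, B4–B5, B5–B6, B6–B7, B7–B8, B8–B9

Every bag has size at most 2, so the width is 2 − 1 = 1 and tw(G) ≤ 1. Since G has at least one edge (e.g. c–a), it is not an edgeless graph, so tw(G) ≥ 1. The upper and lower bounds meet at 1, so that is the treewidth.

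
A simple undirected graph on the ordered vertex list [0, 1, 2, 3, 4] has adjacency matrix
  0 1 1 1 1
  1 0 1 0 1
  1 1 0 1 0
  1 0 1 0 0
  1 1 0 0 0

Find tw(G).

2

A width-2 tree decomposition is:
Bags: B1 = {0, 1, 2}  B2 = {0, 1, 4}  B3 = {0, 2, 3}
Tree: B1–B2, B1–B3
Each bag holds 3 vertices, so the decomposition has width 2, which upper-bounds the treewidth. On the other hand G contains the 3-clique {0, 1, 2}. A clique must lie in a single bag of any decomposition, so no decomposition can have width below 2. The upper and lower bounds meet at 2, so that is the treewidth.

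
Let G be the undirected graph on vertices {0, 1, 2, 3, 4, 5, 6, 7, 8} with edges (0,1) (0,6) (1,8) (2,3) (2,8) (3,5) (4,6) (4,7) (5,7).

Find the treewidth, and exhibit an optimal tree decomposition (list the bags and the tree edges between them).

Each bag holds 3 vertices, so the decomposition has width 2, which upper-bounds the treewidth. The edges 4–7–5–3–2–8–1–0–6–4 form a cycle, so G is not a tree and its treewidth is at least 2. Therefore the treewidth is 2.

Treewidth 2.
One optimal decomposition is:
Bags: B1 = {4, 5, 7}  B2 = {3, 4, 5}  B3 = {2, 3, 4}  B4 = {2, 4, 8}  B5 = {1, 4, 8}  B6 = {0, 1, 4}  B7 = {0, 4, 6}
Tree: B1–B2, B2–B3, B3–B4, B4–B5, B5–B6, B6–B7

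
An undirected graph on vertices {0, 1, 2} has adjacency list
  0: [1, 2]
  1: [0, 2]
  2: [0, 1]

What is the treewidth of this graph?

A width-2 tree decomposition is:
Bags: B1 = {0, 1, 2}
Tree: (single bag)
A single bag containing all 3 vertices is trivially a valid decomposition of width 2. Conversely, {0, 1, 2} is a clique of size 3, and the vertices of any clique must share a bag in every tree decomposition; so some bag has ≥ 3 vertices and tw(G) ≥ 2. Therefore the treewidth is 2.

2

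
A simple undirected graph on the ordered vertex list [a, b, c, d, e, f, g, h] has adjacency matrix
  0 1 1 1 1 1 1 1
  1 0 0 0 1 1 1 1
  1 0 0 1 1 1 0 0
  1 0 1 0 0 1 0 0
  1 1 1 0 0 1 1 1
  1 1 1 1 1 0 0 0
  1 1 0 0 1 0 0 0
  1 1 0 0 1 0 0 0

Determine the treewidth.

A width-3 tree decomposition is:
Bags: B1 = {a, c, e, f}  B2 = {a, b, e, f}  B3 = {a, b, e, g}  B4 = {a, b, e, h}  B5 = {a, c, d, f}
Tree: B1–B2, B2–B3, B2–B4, B1–B5
Every bag has size at most 4, so the width is 4 − 1 = 3 and tw(G) ≤ 3. For the lower bound, the 4 vertices {a, c, d, f} are pairwise adjacent, and any tree decomposition puts a clique entirely inside one bag — forcing width ≥ 3. Hence tw(G) = 3 exactly.

3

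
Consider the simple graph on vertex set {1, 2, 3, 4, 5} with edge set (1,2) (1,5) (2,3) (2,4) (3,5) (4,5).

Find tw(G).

A width-2 tree decomposition is:
Bags: B1 = {2, 3, 5}  B2 = {1, 2, 5}  B3 = {2, 4, 5}
Tree: B1–B2, B2–B3
Every bag has size at most 3, so the width is 3 − 1 = 2 and tw(G) ≤ 2. The edges 2–3–5–1–2 form a cycle, so G is not a tree and its treewidth is at least 2. The upper and lower bounds meet at 2, so that is the treewidth.

2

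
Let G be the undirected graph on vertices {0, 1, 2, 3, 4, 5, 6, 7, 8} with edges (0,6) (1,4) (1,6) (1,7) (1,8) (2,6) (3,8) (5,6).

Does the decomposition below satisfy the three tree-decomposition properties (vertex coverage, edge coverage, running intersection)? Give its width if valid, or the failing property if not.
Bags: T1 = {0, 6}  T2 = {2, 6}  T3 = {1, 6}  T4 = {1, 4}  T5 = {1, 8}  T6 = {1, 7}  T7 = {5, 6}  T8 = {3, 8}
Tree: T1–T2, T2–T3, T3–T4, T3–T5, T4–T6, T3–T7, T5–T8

Vertex coverage: the bags together contain {0, 1, 2, 3, 4, 5, 6, 7, 8}, the full vertex set. Edge coverage: each edge of G has both endpoints in at least one bag. Running intersection: for every vertex, the bags containing it form a connected subtree. All three properties hold, so this is a valid tree decomposition of width max|bag| − 1 = 1, and hence tw(G) ≤ 1.

Yes; width 1.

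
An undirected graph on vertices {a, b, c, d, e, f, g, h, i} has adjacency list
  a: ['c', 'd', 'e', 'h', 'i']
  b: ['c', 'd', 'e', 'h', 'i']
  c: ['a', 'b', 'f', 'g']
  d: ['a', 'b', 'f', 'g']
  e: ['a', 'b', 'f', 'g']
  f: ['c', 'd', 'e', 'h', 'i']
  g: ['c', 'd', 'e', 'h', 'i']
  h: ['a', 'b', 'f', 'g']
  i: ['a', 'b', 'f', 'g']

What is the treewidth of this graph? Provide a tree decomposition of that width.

Treewidth 4.
One optimal decomposition is:
Bags: B1 = {a, b, c, f, g}  B2 = {a, b, d, f, g}  B3 = {a, b, e, f, g}  B4 = {a, b, f, g, h}  B5 = {a, b, f, g, i}
Tree: B1–B2, B2–B3, B3–B4, B4–B5

Each bag holds 5 vertices, so the decomposition has width 4, which upper-bounds the treewidth. For the lower bound: the 5 vertex sets {c,g}, {b,d}, {e,f}, {a}, {h} are disjoint, each induces a connected subgraph, and every pair is joined by at least one edge of G. Contracting each set to a single vertex therefore yields K_{5} as a minor, and since treewidth is minor-monotone, tw(G) ≥ tw(K_{5}) = 4. Hence tw(G) = 4 exactly.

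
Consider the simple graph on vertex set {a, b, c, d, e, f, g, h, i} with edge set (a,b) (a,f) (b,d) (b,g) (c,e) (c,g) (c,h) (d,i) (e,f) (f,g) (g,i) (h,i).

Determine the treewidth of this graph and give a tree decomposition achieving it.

The largest bag has 4 vertices, giving width 3; this decomposition certifies tw(G) ≤ 3. For the lower bound: the 4 vertex sets {c,e,h}, {i}, {g}, {a,b,d,f} are disjoint, each induces a connected subgraph, and every pair is joined by at least one edge of G. Contracting each set to a single vertex therefore yields K_{4} as a minor, and since treewidth is minor-monotone, tw(G) ≥ tw(K_{4}) = 3. The upper and lower bounds meet at 3, so that is the treewidth.

Treewidth 3.
One optimal decomposition is:
Bags: B1 = {c, e, h, i}  B2 = {c, e, g, i}  B3 = {e, f, g, i}  B4 = {d, f, g, i}  B5 = {b, d, f, g}  B6 = {a, b, d, f}
Tree: B1–B2, B2–B3, B3–B4, B4–B5, B5–B6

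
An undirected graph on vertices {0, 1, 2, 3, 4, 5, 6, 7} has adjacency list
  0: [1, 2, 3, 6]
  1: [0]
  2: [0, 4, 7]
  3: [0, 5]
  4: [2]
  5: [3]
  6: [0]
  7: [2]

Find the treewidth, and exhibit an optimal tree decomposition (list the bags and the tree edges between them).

Each bag holds 2 vertices, so the decomposition has width 1, which upper-bounds the treewidth. Any graph with an edge has treewidth ≥ 1, and G has the edge 0–2. Combining the bounds, tw(G) = 1.

Treewidth 1.
One optimal decomposition is:
Bags: B1 = {0, 2}  B2 = {0, 3}  B3 = {0, 1}  B4 = {2, 4}  B5 = {0, 6}  B6 = {3, 5}  B7 = {2, 7}
Tree: B1–B2, B2–B3, B1–B4, B1–B5, B2–B6, B4–B7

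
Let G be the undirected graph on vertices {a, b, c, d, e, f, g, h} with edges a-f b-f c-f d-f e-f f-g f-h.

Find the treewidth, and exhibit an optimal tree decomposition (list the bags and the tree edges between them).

Treewidth 1.
Bags: B1 = {d, f}  B2 = {b, f}  B3 = {a, f}  B4 = {f, g}  B5 = {f, h}  B6 = {e, f}  B7 = {c, f}
Tree: B1–B2, B2–B3, B2–B4, B1–B5, B4–B6, B3–B7

Each bag holds 2 vertices, so the decomposition has width 1, which upper-bounds the treewidth. Any graph with an edge has treewidth ≥ 1, and G has the edge d–f. Therefore the treewidth is 1.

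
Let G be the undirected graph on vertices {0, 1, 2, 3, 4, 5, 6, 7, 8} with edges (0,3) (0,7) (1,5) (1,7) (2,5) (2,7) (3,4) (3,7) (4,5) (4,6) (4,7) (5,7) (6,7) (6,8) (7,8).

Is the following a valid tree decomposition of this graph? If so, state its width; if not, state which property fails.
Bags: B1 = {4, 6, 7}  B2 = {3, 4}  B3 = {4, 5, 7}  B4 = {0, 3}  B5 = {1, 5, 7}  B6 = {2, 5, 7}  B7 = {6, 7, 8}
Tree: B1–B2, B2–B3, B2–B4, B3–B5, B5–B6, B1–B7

No — edge (7,3) lies in no bag.

A tree decomposition must satisfy three properties: every vertex lies in some bag; for every edge, both endpoints lie together in some bag; and for every vertex, the bags containing it form a connected subtree. Here edge (7,3) lies in no bag, so the decomposition is invalid.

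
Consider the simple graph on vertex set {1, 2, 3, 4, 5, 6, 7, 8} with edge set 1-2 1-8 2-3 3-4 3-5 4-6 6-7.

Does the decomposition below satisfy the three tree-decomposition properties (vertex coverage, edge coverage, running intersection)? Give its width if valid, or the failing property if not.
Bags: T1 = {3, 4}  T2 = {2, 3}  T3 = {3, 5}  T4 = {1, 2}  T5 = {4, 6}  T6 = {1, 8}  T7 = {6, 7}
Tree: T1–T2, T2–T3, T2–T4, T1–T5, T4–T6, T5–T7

Yes; width 1.

Vertex coverage: the bags together contain {1, 2, 3, 4, 5, 6, 7, 8}, the full vertex set. Edge coverage: each edge of G has both endpoints in at least one bag. Running intersection: for every vertex, the bags containing it form a connected subtree. All three properties hold, so this is a valid tree decomposition of width max|bag| − 1 = 1, and hence tw(G) ≤ 1.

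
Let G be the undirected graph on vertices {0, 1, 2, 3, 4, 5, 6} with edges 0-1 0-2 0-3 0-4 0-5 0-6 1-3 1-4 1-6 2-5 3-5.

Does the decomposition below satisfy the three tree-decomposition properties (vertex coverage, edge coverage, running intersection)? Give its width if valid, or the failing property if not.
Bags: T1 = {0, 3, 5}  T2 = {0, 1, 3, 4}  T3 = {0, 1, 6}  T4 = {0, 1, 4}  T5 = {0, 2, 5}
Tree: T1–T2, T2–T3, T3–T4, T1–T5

No — bags containing vertex 4 are not connected in the tree.

A tree decomposition must satisfy three properties: every vertex lies in some bag; for every edge, both endpoints lie together in some bag; and for every vertex, the bags containing it form a connected subtree. Here bags containing vertex 4 are not connected in the tree, so the decomposition is invalid.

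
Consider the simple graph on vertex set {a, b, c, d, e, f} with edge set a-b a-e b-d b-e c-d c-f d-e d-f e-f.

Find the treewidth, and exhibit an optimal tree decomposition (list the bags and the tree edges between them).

Treewidth 2.
Bags: B1 = {a, b, e}  B2 = {b, d, e}  B3 = {d, e, f}  B4 = {c, d, f}
Tree: B1–B2, B2–B3, B3–B4

Each bag holds 3 vertices, so the decomposition has width 2, which upper-bounds the treewidth. On the other hand G contains the 3-clique {d, e, f}. A clique must lie in a single bag of any decomposition, so no decomposition can have width below 2. Hence tw(G) = 2 exactly.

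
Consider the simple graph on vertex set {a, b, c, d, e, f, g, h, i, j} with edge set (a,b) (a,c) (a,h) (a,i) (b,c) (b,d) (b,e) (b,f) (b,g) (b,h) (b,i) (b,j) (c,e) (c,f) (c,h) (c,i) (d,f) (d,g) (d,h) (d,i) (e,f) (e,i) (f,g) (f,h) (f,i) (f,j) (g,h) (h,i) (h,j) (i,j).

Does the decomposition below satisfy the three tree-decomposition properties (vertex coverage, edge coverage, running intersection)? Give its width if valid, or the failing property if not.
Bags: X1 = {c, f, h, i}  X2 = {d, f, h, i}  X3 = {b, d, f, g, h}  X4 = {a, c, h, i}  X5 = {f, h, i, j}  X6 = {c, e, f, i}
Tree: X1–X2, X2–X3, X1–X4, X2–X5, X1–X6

A tree decomposition must satisfy three properties: every vertex lies in some bag; for every edge, both endpoints lie together in some bag; and for every vertex, the bags containing it form a connected subtree. Here edge (c,b) lies in no bag, so the decomposition is invalid.

No — edge (c,b) lies in no bag.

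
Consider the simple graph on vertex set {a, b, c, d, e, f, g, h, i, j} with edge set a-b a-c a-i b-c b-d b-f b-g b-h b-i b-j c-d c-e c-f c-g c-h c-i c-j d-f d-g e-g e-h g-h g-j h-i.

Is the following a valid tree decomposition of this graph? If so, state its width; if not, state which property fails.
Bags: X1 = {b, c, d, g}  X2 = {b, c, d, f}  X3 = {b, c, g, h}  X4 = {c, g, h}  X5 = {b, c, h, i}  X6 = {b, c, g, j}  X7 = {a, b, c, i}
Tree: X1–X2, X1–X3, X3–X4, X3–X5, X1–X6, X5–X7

A tree decomposition must satisfy three properties: every vertex lies in some bag; for every edge, both endpoints lie together in some bag; and for every vertex, the bags containing it form a connected subtree. Here vertex e appears in no bag, so the decomposition is invalid.

No — vertex e appears in no bag.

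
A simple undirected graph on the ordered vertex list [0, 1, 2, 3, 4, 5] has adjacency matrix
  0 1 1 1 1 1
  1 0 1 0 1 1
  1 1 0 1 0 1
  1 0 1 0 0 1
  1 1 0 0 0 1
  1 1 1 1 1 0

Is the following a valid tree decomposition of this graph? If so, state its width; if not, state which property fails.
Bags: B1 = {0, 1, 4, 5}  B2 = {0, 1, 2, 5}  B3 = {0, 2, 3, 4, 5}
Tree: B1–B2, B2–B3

No — bags containing vertex 4 are not connected in the tree.

A tree decomposition must satisfy three properties: every vertex lies in some bag; for every edge, both endpoints lie together in some bag; and for every vertex, the bags containing it form a connected subtree. Here bags containing vertex 4 are not connected in the tree, so the decomposition is invalid.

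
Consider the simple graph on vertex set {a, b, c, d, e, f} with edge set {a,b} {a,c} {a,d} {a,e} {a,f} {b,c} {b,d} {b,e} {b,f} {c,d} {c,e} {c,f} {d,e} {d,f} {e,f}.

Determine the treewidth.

5

A width-5 tree decomposition is:
Bags: B1 = {a, b, c, d, e, f}
Tree: (single bag)
With just one bag of size 6, the width is 6 − 1 = 5, so tw(G) ≤ 5. Conversely, {a, b, c, d, e, f} is a clique of size 6, and the vertices of any clique must share a bag in every tree decomposition; so some bag has ≥ 6 vertices and tw(G) ≥ 5. Combining the bounds, tw(G) = 5.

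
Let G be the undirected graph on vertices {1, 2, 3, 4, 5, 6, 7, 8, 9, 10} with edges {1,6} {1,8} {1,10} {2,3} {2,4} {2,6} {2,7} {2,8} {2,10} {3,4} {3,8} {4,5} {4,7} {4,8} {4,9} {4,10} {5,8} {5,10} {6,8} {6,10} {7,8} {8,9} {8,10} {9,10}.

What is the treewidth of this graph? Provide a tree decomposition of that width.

The largest bag has 4 vertices, giving width 3; this decomposition certifies tw(G) ≤ 3. On the other hand G contains the 4-clique {1, 6, 8, 10}. A clique must lie in a single bag of any decomposition, so no decomposition can have width below 3. The upper and lower bounds meet at 3, so that is the treewidth.

Treewidth 3.
Bags: B1 = {2, 4, 8, 10}  B2 = {4, 5, 8, 10}  B3 = {4, 8, 9, 10}  B4 = {2, 6, 8, 10}  B5 = {2, 3, 4, 8}  B6 = {1, 6, 8, 10}  B7 = {2, 4, 7, 8}
Tree: B1–B2, B1–B3, B1–B4, B1–B5, B4–B6, B1–B7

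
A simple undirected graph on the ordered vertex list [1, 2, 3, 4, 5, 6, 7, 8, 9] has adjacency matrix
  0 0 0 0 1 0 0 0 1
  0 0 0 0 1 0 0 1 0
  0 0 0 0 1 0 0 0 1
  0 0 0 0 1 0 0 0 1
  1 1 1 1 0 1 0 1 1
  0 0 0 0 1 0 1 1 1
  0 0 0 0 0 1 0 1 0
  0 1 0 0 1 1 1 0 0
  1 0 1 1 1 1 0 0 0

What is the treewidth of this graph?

A width-2 tree decomposition is:
Bags: B1 = {5, 6, 8}  B2 = {5, 6, 9}  B3 = {4, 5, 9}  B4 = {2, 5, 8}  B5 = {3, 5, 9}  B6 = {1, 5, 9}  B7 = {6, 7, 8}
Tree: B1–B2, B2–B3, B1–B4, B3–B5, B5–B6, B1–B7
Every bag has size at most 3, so the width is 3 − 1 = 2 and tw(G) ≤ 2. On the other hand G contains the 3-clique {2, 5, 8}. A clique must lie in a single bag of any decomposition, so no decomposition can have width below 2. Combining the bounds, tw(G) = 2.

2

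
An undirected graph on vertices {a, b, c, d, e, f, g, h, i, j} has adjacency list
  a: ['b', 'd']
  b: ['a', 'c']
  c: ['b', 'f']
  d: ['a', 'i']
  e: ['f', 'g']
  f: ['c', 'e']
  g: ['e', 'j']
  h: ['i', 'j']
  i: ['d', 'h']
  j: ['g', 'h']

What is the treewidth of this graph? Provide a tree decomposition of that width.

Treewidth 2.
Bags: B1 = {h, i, j}  B2 = {d, i, j}  B3 = {a, d, j}  B4 = {a, b, j}  B5 = {b, c, j}  B6 = {c, f, j}  B7 = {e, f, j}  B8 = {e, g, j}
Tree: B1–B2, B2–B3, B3–B4, B4–B5, B5–B6, B6–B7, B7–B8

Every bag has size at most 3, so the width is 3 − 1 = 2 and tw(G) ≤ 2. The edges j–h–i–d–a–b–c–f–e–g–j form a cycle, so G is not a tree and its treewidth is at least 2. Therefore the treewidth is 2.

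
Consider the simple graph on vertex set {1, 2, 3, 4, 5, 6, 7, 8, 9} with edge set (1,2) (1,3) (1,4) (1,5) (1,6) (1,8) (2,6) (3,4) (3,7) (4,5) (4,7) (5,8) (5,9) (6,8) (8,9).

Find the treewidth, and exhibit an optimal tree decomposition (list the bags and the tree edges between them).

The largest bag has 3 vertices, giving width 2; this decomposition certifies tw(G) ≤ 2. Conversely, {1, 5, 8} is a clique of size 3, and the vertices of any clique must share a bag in every tree decomposition; so some bag has ≥ 3 vertices and tw(G) ≥ 2. The upper and lower bounds meet at 2, so that is the treewidth.

Treewidth 2.
Bags: B1 = {1, 3, 4}  B2 = {1, 4, 5}  B3 = {1, 5, 8}  B4 = {3, 4, 7}  B5 = {1, 6, 8}  B6 = {5, 8, 9}  B7 = {1, 2, 6}
Tree: B1–B2, B2–B3, B1–B4, B3–B5, B3–B6, B5–B7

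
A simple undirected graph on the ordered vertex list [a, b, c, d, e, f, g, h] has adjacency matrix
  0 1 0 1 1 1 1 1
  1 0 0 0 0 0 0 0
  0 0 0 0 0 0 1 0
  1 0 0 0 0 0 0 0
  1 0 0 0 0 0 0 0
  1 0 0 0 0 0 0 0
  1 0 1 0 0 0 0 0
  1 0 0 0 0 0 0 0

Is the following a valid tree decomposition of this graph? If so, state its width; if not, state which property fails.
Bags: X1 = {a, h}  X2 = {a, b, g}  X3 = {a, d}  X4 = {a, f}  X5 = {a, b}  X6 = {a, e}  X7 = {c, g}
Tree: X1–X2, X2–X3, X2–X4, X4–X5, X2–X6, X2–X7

No — bags containing vertex b are not connected in the tree.

A tree decomposition must satisfy three properties: every vertex lies in some bag; for every edge, both endpoints lie together in some bag; and for every vertex, the bags containing it form a connected subtree. Here bags containing vertex b are not connected in the tree, so the decomposition is invalid.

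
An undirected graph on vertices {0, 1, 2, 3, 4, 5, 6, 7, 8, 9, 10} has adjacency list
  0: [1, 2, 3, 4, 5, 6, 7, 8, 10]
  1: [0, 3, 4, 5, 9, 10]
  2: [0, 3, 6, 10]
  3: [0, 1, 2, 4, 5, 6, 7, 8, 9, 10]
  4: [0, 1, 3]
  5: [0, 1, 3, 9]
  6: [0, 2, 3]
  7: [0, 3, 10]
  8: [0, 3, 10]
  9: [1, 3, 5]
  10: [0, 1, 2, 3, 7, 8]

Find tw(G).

A width-3 tree decomposition is:
Bags: B1 = {0, 1, 3, 5}  B2 = {0, 1, 3, 10}  B3 = {0, 1, 3, 4}  B4 = {0, 3, 8, 10}  B5 = {0, 2, 3, 10}  B6 = {0, 2, 3, 6}  B7 = {1, 3, 5, 9}  B8 = {0, 3, 7, 10}
Tree: B1–B2, B2–B3, B2–B4, B2–B5, B5–B6, B1–B7, B2–B8
Every bag has size at most 4, so the width is 4 − 1 = 3 and tw(G) ≤ 3. Conversely, {0, 3, 8, 10} is a clique of size 4, and the vertices of any clique must share a bag in every tree decomposition; so some bag has ≥ 4 vertices and tw(G) ≥ 3. The upper and lower bounds meet at 3, so that is the treewidth.

3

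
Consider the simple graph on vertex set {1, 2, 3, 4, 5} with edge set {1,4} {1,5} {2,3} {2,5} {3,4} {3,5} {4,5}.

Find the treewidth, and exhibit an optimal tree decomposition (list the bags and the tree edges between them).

Each bag holds 3 vertices, so the decomposition has width 2, which upper-bounds the treewidth. For the lower bound, the 3 vertices {1, 4, 5} are pairwise adjacent, and any tree decomposition puts a clique entirely inside one bag — forcing width ≥ 2. Therefore the treewidth is 2.

Treewidth 2.
One such decomposition:
Bags: B1 = {2, 3, 5}  B2 = {3, 4, 5}  B3 = {1, 4, 5}
Tree: B1–B2, B2–B3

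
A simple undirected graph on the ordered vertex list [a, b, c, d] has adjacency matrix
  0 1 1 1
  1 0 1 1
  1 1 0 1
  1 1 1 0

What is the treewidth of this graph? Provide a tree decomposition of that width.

A single bag containing all 4 vertices is trivially a valid decomposition of width 3. On the other hand G contains the 4-clique {a, b, c, d}. A clique must lie in a single bag of any decomposition, so no decomposition can have width below 3. Combining the bounds, tw(G) = 3.

Treewidth 3.
Bags: B1 = {a, b, c, d}
Tree: (single bag)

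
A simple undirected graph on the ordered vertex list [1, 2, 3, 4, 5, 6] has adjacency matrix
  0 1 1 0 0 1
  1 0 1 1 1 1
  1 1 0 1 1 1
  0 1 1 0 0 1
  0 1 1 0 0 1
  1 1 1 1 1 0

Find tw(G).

3

A width-3 tree decomposition is:
Bags: B1 = {2, 3, 5, 6}  B2 = {2, 3, 4, 6}  B3 = {1, 2, 3, 6}
Tree: B1–B2, B1–B3
Every bag has size at most 4, so the width is 4 − 1 = 3 and tw(G) ≤ 3. Conversely, {1, 2, 3, 6} is a clique of size 4, and the vertices of any clique must share a bag in every tree decomposition; so some bag has ≥ 4 vertices and tw(G) ≥ 3. The upper and lower bounds meet at 3, so that is the treewidth.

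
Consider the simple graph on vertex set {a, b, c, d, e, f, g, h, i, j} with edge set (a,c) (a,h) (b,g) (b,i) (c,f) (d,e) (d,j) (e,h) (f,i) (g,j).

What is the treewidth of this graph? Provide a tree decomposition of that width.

Treewidth 2.
One such decomposition:
Bags: B1 = {a, c, h}  B2 = {c, f, h}  B3 = {f, h, i}  B4 = {b, h, i}  B5 = {b, g, h}  B6 = {g, h, j}  B7 = {d, h, j}  B8 = {d, e, h}
Tree: B1–B2, B2–B3, B3–B4, B4–B5, B5–B6, B6–B7, B7–B8

Each bag holds 3 vertices, so the decomposition has width 2, which upper-bounds the treewidth. For the lower bound, G contains the cycle h–a–c–f–i–b–g–j–d–e–h, so G is not a forest; only forests have treewidth ≤ 1, hence tw(G) ≥ 2. Hence tw(G) = 2 exactly.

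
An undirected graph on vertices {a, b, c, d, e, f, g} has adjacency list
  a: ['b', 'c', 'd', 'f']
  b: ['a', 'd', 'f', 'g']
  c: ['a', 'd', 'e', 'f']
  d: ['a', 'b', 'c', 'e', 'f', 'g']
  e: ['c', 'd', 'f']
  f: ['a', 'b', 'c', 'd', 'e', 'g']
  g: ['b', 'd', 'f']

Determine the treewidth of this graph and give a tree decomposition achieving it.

Each bag holds 4 vertices, so the decomposition has width 3, which upper-bounds the treewidth. Conversely, {c, d, e, f} is a clique of size 4, and the vertices of any clique must share a bag in every tree decomposition; so some bag has ≥ 4 vertices and tw(G) ≥ 3. Combining the bounds, tw(G) = 3.

Treewidth 3.
Bags: B1 = {a, c, d, f}  B2 = {a, b, d, f}  B3 = {b, d, f, g}  B4 = {c, d, e, f}
Tree: B1–B2, B2–B3, B1–B4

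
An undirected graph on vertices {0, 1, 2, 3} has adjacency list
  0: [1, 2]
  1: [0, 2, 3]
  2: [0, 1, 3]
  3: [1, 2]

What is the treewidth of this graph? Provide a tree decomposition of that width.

Each bag holds 3 vertices, so the decomposition has width 2, which upper-bounds the treewidth. For the lower bound, the 3 vertices {0, 1, 2} are pairwise adjacent, and any tree decomposition puts a clique entirely inside one bag — forcing width ≥ 2. Combining the bounds, tw(G) = 2.

Treewidth 2.
One such decomposition:
Bags: B1 = {0, 1, 2}  B2 = {1, 2, 3}
Tree: B1–B2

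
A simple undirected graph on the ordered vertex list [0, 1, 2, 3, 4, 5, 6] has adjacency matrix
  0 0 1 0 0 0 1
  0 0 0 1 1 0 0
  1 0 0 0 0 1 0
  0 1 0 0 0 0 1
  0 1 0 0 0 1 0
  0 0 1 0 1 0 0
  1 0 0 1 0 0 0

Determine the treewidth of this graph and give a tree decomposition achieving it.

Every bag has size at most 3, so the width is 3 − 1 = 2 and tw(G) ≤ 2. For the lower bound, G contains the cycle 5–2–0–6–3–1–4–5, so G is not a forest; only forests have treewidth ≤ 1, hence tw(G) ≥ 2. The upper and lower bounds meet at 2, so that is the treewidth.

Treewidth 2.
Bags: B1 = {0, 2, 5}  B2 = {0, 5, 6}  B3 = {3, 5, 6}  B4 = {1, 3, 5}  B5 = {1, 4, 5}
Tree: B1–B2, B2–B3, B3–B4, B4–B5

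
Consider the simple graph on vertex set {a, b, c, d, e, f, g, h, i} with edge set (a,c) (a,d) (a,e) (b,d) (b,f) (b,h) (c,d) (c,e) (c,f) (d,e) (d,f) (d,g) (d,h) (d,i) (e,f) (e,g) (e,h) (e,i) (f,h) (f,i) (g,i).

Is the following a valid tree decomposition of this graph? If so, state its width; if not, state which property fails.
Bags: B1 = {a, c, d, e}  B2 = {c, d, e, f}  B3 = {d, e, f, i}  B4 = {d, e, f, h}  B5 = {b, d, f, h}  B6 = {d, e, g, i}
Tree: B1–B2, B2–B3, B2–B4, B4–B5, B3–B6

Vertex coverage: the bags together contain {a, b, c, d, e, f, g, h, i}, the full vertex set. Edge coverage: each edge of G has both endpoints in at least one bag. Running intersection: for every vertex, the bags containing it form a connected subtree. All three properties hold, so this is a valid tree decomposition of width max|bag| − 1 = 3, and hence tw(G) ≤ 3.

Yes; width 3.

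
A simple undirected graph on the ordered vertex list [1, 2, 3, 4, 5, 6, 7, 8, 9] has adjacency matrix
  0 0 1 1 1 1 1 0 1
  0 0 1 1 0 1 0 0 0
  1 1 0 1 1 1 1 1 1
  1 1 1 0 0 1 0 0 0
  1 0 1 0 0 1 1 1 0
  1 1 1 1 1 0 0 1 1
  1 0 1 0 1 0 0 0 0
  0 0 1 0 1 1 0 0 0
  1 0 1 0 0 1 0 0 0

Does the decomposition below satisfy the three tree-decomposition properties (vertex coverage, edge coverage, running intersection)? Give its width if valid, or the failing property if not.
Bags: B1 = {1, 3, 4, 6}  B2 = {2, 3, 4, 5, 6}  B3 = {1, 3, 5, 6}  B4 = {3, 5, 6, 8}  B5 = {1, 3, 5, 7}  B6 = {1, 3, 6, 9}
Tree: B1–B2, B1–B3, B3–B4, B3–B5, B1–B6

A tree decomposition must satisfy three properties: every vertex lies in some bag; for every edge, both endpoints lie together in some bag; and for every vertex, the bags containing it form a connected subtree. Here bags containing vertex 5 are not connected in the tree, so the decomposition is invalid.

No — bags containing vertex 5 are not connected in the tree.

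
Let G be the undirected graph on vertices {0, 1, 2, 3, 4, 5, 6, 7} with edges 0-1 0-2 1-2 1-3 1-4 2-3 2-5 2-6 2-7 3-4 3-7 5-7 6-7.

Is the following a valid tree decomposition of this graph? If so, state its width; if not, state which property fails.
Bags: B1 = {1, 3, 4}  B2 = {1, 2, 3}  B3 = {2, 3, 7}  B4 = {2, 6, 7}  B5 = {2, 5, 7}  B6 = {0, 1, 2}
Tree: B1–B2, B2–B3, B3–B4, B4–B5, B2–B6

Checking the three conditions: (i) the bags cover all of {0, 1, 2, 3, 4, 5, 6, 7}; (ii) for each edge, some bag contains both endpoints; (iii) the bags containing any fixed vertex form a subtree. All hold, so the decomposition is valid with width 3 − 1 = 2.

Yes; width 2.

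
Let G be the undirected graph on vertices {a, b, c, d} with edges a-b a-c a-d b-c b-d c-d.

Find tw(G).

3

A width-3 tree decomposition is:
Bags: B1 = {a, b, c, d}
Tree: (single bag)
With just one bag of size 4, the width is 4 − 1 = 3, so tw(G) ≤ 3. Conversely, {a, b, c, d} is a clique of size 4, and the vertices of any clique must share a bag in every tree decomposition; so some bag has ≥ 4 vertices and tw(G) ≥ 3. Combining the bounds, tw(G) = 3.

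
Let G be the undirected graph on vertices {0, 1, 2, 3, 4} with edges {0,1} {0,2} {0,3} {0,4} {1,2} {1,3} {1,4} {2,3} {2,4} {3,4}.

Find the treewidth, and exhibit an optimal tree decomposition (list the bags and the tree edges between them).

A single bag containing all 5 vertices is trivially a valid decomposition of width 4. For the lower bound, the 5 vertices {0, 1, 2, 3, 4} are pairwise adjacent, and any tree decomposition puts a clique entirely inside one bag — forcing width ≥ 4. The upper and lower bounds meet at 4, so that is the treewidth.

Treewidth 4.
Bags: B1 = {0, 1, 2, 3, 4}
Tree: (single bag)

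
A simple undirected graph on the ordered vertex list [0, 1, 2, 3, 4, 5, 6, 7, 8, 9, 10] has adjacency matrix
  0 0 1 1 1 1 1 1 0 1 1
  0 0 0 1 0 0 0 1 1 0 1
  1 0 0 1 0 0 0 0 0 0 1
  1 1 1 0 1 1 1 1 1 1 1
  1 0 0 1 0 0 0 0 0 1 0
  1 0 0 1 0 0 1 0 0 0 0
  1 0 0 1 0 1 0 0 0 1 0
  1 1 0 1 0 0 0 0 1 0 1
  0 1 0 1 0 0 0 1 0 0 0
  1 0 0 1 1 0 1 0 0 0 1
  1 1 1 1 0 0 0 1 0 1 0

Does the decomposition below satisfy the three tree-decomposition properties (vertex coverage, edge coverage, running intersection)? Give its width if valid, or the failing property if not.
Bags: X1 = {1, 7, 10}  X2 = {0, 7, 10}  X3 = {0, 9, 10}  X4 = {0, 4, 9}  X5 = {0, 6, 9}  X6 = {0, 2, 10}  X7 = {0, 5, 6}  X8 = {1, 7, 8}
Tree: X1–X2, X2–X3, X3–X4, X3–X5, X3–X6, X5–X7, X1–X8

No — vertex 3 appears in no bag.

A tree decomposition must satisfy three properties: every vertex lies in some bag; for every edge, both endpoints lie together in some bag; and for every vertex, the bags containing it form a connected subtree. Here vertex 3 appears in no bag, so the decomposition is invalid.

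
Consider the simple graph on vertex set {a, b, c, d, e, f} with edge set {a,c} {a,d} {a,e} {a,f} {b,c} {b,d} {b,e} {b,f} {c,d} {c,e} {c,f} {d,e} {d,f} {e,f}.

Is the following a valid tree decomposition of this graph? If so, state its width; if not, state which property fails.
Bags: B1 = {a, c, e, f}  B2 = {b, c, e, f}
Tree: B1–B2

No — vertex d appears in no bag.

A tree decomposition must satisfy three properties: every vertex lies in some bag; for every edge, both endpoints lie together in some bag; and for every vertex, the bags containing it form a connected subtree. Here vertex d appears in no bag, so the decomposition is invalid.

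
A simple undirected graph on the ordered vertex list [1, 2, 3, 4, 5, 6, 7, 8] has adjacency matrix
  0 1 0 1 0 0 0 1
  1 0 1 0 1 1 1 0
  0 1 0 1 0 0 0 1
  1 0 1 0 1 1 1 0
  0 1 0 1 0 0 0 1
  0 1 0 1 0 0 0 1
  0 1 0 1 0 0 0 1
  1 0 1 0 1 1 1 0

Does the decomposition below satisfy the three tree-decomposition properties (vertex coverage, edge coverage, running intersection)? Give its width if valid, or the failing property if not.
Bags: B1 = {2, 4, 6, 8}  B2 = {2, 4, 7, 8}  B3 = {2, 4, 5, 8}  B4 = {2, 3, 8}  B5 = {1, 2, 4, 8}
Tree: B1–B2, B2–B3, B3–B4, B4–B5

A tree decomposition must satisfy three properties: every vertex lies in some bag; for every edge, both endpoints lie together in some bag; and for every vertex, the bags containing it form a connected subtree. Here edge (4,3) lies in no bag, so the decomposition is invalid.

No — edge (4,3) lies in no bag.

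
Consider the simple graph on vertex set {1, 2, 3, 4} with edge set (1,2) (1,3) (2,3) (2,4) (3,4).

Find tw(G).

A width-2 tree decomposition is:
Bags: B1 = {2, 3, 4}  B2 = {1, 2, 3}
Tree: B1–B2
Every bag has size at most 3, so the width is 3 − 1 = 2 and tw(G) ≤ 2. For the lower bound, the 3 vertices {1, 2, 3} are pairwise adjacent, and any tree decomposition puts a clique entirely inside one bag — forcing width ≥ 2. Hence tw(G) = 2 exactly.

2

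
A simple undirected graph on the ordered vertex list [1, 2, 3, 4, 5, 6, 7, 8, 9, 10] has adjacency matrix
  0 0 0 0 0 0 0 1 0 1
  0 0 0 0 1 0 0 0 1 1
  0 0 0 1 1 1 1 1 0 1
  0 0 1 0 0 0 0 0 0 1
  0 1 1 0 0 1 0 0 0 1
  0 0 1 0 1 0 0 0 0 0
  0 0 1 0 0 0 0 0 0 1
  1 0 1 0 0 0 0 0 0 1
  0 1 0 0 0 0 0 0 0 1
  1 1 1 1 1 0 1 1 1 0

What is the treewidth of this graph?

2

A width-2 tree decomposition is:
Bags: B1 = {3, 5, 10}  B2 = {3, 5, 6}  B3 = {2, 5, 10}  B4 = {3, 4, 10}  B5 = {3, 8, 10}  B6 = {2, 9, 10}  B7 = {3, 7, 10}  B8 = {1, 8, 10}
Tree: B1–B2, B1–B3, B1–B4, B1–B5, B3–B6, B5–B7, B5–B8
Each bag holds 3 vertices, so the decomposition has width 2, which upper-bounds the treewidth. On the other hand G contains the 3-clique {1, 8, 10}. A clique must lie in a single bag of any decomposition, so no decomposition can have width below 2. Hence tw(G) = 2 exactly.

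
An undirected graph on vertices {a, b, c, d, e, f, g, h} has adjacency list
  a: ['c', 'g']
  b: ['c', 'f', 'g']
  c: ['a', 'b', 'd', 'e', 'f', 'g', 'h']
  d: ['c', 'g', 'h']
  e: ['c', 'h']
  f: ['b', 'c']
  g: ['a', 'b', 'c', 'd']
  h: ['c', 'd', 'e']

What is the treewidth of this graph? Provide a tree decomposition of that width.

Treewidth 2.
One optimal decomposition is:
Bags: B1 = {b, c, g}  B2 = {a, c, g}  B3 = {c, d, g}  B4 = {b, c, f}  B5 = {c, d, h}  B6 = {c, e, h}
Tree: B1–B2, B1–B3, B1–B4, B3–B5, B5–B6

The largest bag has 3 vertices, giving width 2; this decomposition certifies tw(G) ≤ 2. On the other hand G contains the 3-clique {c, d, g}. A clique must lie in a single bag of any decomposition, so no decomposition can have width below 2. Hence tw(G) = 2 exactly.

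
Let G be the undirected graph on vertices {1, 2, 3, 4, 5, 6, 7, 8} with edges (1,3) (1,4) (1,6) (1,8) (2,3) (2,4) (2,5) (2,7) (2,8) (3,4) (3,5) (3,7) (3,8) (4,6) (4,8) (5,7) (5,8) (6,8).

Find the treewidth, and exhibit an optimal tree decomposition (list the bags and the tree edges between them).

Treewidth 3.
One optimal decomposition is:
Bags: B1 = {2, 3, 5, 7}  B2 = {2, 3, 5, 8}  B3 = {2, 3, 4, 8}  B4 = {1, 3, 4, 8}  B5 = {1, 4, 6, 8}
Tree: B1–B2, B2–B3, B3–B4, B4–B5

Every bag has size at most 4, so the width is 4 − 1 = 3 and tw(G) ≤ 3. Conversely, {1, 3, 4, 8} is a clique of size 4, and the vertices of any clique must share a bag in every tree decomposition; so some bag has ≥ 4 vertices and tw(G) ≥ 3. The upper and lower bounds meet at 3, so that is the treewidth.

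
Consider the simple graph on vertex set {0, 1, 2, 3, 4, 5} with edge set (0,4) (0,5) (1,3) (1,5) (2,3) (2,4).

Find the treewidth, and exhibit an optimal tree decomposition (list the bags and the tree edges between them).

Every bag has size at most 3, so the width is 3 − 1 = 2 and tw(G) ≤ 2. The edges 2–3–1–5–0–4–2 form a cycle, so G is not a tree and its treewidth is at least 2. Combining the bounds, tw(G) = 2.

Treewidth 2.
One such decomposition:
Bags: B1 = {1, 2, 3}  B2 = {1, 2, 5}  B3 = {0, 2, 5}  B4 = {0, 2, 4}
Tree: B1–B2, B2–B3, B3–B4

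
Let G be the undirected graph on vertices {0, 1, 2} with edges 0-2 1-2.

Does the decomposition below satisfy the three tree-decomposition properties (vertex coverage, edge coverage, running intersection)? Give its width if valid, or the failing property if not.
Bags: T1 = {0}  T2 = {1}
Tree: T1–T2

A tree decomposition must satisfy three properties: every vertex lies in some bag; for every edge, both endpoints lie together in some bag; and for every vertex, the bags containing it form a connected subtree. Here vertex 2 appears in no bag, so the decomposition is invalid.

No — vertex 2 appears in no bag.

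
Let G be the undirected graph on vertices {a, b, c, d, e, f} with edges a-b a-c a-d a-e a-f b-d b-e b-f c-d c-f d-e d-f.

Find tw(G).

A width-3 tree decomposition is:
Bags: B1 = {a, b, d, e}  B2 = {a, b, d, f}  B3 = {a, c, d, f}
Tree: B1–B2, B2–B3
Each bag holds 4 vertices, so the decomposition has width 3, which upper-bounds the treewidth. On the other hand G contains the 4-clique {a, b, d, e}. A clique must lie in a single bag of any decomposition, so no decomposition can have width below 3. Combining the bounds, tw(G) = 3.

3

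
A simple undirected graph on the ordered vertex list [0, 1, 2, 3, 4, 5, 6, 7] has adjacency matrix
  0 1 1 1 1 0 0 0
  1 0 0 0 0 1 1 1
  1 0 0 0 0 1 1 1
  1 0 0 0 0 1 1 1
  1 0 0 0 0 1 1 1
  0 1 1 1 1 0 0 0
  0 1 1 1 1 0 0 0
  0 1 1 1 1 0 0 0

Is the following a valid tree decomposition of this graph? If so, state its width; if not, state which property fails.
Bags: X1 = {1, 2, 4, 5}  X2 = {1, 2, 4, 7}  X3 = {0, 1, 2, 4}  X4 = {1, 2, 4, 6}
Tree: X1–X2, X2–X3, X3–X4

A tree decomposition must satisfy three properties: every vertex lies in some bag; for every edge, both endpoints lie together in some bag; and for every vertex, the bags containing it form a connected subtree. Here vertex 3 appears in no bag, so the decomposition is invalid.

No — vertex 3 appears in no bag.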